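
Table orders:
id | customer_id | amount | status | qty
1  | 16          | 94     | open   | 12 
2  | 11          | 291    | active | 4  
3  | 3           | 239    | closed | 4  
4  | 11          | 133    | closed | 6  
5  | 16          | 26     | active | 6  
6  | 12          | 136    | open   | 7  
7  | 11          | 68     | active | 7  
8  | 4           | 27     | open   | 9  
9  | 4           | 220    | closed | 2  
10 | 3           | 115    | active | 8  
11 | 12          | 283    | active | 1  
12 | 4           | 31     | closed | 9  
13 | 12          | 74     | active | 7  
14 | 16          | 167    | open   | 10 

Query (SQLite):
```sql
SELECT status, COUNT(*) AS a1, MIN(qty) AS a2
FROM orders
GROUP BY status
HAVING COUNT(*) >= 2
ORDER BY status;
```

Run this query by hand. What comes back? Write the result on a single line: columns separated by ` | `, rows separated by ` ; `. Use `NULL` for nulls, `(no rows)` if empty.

Group orders by status.
Per group compute: COUNT(*), MIN(qty).
HAVING: drop groups with fewer than 2 rows.
  active: ids {2, 5, 7, 10, 11, 13} → COUNT(*)=6, MIN(qty)=1
  closed: ids {3, 4, 9, 12} → COUNT(*)=4, MIN(qty)=2
  open: ids {1, 6, 8, 14} → COUNT(*)=4, MIN(qty)=7

active | 6 | 1 ; closed | 4 | 2 ; open | 4 | 7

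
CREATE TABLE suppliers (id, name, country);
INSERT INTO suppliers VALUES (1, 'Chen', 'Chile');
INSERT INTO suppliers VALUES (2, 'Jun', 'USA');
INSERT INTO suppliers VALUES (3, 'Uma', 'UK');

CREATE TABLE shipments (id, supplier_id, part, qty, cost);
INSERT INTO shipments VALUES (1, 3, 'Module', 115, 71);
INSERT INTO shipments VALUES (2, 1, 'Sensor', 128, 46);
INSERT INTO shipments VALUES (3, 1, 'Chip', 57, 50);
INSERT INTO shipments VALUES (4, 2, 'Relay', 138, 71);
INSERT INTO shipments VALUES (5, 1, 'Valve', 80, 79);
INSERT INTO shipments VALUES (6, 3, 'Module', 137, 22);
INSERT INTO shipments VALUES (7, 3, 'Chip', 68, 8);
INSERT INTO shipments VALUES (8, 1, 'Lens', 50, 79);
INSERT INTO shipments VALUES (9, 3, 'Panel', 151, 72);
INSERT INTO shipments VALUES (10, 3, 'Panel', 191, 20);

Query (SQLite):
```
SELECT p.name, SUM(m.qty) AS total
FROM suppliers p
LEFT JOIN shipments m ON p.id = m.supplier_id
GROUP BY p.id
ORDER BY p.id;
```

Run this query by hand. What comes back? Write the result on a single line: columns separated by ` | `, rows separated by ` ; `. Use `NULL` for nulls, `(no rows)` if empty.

Chen | 315 ; Jun | 138 ; Uma | 662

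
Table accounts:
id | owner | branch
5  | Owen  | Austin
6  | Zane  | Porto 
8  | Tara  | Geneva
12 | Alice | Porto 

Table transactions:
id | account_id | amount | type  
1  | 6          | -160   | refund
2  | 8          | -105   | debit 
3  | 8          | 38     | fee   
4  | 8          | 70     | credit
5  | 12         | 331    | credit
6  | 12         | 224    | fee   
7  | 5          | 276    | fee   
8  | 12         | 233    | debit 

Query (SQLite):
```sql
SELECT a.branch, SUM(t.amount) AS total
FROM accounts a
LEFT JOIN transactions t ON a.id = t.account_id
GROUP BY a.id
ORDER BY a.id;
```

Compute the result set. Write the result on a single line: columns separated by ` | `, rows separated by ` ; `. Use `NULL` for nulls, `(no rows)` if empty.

Austin | 276 ; Porto | -160 ; Geneva | 3 ; Porto | 788

LEFT JOIN keeps every accounts row; unmatched ones get NULL for transactions columns.
Group by accounts.id and compute SUM(t.amount). SUM over an all-NULL group is NULL.
  5: ids {7} → SUM(t.amount)=276
  6: ids {1} → SUM(t.amount)=-160
  8: ids {2, 3, 4} → SUM(t.amount)=3
  12: ids {5, 6, 8} → SUM(t.amount)=788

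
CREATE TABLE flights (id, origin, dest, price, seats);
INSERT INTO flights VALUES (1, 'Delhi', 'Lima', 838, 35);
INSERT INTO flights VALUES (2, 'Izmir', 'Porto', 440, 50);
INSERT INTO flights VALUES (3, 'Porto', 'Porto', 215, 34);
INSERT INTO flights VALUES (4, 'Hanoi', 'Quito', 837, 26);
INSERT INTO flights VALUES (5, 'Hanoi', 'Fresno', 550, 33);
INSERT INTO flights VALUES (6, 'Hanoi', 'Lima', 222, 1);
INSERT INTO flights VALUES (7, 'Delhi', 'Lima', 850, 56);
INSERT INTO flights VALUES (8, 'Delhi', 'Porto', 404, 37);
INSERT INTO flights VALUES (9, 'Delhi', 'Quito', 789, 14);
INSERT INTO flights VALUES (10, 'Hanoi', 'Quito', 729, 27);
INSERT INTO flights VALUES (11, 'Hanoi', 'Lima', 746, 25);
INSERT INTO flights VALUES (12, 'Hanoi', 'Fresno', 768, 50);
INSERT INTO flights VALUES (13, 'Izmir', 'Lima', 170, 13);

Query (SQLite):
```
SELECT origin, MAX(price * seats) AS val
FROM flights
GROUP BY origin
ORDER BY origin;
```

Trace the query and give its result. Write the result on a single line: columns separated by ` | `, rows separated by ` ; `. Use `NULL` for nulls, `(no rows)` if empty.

Delhi | 47600 ; Hanoi | 38400 ; Izmir | 22000 ; Porto | 7310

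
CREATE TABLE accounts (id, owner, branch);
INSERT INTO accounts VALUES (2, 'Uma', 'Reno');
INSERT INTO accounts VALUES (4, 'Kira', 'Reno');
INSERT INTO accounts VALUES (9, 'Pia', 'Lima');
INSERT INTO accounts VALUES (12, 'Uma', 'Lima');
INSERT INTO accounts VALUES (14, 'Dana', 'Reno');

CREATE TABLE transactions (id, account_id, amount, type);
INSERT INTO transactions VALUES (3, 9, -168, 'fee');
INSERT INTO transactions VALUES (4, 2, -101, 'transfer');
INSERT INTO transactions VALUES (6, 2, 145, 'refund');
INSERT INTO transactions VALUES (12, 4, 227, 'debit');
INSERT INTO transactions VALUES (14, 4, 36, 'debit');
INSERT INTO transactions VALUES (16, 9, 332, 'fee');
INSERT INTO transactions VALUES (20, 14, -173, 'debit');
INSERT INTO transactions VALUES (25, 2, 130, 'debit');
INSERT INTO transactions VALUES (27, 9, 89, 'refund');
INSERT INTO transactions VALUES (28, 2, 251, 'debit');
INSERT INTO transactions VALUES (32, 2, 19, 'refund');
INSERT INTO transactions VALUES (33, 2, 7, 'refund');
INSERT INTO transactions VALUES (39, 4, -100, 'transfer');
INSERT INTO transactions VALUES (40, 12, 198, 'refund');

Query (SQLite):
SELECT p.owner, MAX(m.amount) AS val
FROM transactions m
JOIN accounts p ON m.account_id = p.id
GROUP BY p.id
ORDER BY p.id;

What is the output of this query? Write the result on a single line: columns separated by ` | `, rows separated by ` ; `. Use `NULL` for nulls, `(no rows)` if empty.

Join each transactions row to its accounts via account_id.
Group joined rows by accounts.id; compute MAX(m.amount) per group.
  2: ids {4, 6, 25, 28, 32, 33} → MAX(m.amount)=251
  4: ids {12, 14, 39} → MAX(m.amount)=227
  9: ids {3, 16, 27} → MAX(m.amount)=332
  12: ids {40} → MAX(m.amount)=198
  14: ids {20} → MAX(m.amount)=-173

Uma | 251 ; Kira | 227 ; Pia | 332 ; Uma | 198 ; Dana | -173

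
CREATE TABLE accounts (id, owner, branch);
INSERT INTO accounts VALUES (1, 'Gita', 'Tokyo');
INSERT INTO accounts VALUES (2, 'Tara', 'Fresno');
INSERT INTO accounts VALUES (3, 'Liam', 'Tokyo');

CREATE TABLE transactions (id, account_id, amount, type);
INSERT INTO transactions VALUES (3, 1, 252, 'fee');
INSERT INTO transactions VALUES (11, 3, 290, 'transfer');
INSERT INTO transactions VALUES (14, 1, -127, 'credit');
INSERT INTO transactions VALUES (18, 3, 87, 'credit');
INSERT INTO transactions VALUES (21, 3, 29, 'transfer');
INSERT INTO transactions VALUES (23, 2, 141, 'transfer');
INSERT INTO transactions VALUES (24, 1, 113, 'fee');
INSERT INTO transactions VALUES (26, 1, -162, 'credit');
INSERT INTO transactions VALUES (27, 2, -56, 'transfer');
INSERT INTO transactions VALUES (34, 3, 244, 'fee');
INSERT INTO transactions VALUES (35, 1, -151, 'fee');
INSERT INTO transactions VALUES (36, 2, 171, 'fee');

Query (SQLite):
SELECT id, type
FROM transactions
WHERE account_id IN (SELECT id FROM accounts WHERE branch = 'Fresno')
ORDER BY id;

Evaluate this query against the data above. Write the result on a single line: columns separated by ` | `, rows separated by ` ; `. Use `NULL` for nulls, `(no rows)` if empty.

Inner query: accounts.id where branch = 'Fresno'.
Outer: keep transactions rows whose account_id is in that set.
Inner query → {2}

23 | transfer ; 27 | transfer ; 36 | fee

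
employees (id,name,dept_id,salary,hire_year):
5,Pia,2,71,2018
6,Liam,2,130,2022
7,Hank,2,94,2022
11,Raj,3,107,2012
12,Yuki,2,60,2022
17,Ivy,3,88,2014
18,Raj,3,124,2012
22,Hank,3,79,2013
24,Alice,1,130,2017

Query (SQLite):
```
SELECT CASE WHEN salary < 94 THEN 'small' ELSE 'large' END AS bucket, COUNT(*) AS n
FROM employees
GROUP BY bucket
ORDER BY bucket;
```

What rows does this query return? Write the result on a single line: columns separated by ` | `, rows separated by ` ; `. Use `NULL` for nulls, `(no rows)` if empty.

large | 5 ; small | 4

Bucket rows by salary < 94 → 'small' else 'large'; count each bucket.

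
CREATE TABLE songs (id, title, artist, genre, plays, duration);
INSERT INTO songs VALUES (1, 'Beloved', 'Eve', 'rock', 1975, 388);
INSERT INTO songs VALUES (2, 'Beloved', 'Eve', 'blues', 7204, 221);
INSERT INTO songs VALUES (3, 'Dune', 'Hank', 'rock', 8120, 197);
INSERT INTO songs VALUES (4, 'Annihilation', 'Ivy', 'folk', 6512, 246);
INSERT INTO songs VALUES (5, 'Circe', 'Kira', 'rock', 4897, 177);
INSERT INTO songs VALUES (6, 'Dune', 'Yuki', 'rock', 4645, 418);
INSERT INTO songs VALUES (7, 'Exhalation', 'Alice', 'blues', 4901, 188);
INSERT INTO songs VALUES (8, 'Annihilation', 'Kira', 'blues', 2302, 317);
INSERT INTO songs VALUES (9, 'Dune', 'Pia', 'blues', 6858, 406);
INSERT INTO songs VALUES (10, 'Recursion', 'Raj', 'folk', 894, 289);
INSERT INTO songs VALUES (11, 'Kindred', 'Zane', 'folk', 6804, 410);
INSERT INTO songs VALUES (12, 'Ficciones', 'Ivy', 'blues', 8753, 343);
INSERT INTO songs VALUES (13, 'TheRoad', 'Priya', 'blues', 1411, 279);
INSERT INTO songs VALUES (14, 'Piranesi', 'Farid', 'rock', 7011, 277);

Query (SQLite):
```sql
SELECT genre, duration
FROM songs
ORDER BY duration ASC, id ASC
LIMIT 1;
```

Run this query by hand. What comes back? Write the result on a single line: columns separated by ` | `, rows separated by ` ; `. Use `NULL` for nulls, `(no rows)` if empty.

Sort by duration asc, tiebreak id asc: (177, id=5), (188, id=7), (197, id=3), (221, id=2) …. Take first 1.

rock | 177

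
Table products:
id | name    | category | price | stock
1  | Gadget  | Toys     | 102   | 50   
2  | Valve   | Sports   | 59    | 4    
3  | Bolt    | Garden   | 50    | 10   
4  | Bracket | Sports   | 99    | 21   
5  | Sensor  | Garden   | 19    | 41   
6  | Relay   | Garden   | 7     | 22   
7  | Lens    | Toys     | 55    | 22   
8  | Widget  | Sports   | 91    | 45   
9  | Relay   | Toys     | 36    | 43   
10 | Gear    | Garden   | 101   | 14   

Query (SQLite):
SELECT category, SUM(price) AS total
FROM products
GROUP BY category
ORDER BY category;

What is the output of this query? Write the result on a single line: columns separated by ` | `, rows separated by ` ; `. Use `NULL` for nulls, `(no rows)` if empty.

Garden | 177 ; Sports | 249 ; Toys | 193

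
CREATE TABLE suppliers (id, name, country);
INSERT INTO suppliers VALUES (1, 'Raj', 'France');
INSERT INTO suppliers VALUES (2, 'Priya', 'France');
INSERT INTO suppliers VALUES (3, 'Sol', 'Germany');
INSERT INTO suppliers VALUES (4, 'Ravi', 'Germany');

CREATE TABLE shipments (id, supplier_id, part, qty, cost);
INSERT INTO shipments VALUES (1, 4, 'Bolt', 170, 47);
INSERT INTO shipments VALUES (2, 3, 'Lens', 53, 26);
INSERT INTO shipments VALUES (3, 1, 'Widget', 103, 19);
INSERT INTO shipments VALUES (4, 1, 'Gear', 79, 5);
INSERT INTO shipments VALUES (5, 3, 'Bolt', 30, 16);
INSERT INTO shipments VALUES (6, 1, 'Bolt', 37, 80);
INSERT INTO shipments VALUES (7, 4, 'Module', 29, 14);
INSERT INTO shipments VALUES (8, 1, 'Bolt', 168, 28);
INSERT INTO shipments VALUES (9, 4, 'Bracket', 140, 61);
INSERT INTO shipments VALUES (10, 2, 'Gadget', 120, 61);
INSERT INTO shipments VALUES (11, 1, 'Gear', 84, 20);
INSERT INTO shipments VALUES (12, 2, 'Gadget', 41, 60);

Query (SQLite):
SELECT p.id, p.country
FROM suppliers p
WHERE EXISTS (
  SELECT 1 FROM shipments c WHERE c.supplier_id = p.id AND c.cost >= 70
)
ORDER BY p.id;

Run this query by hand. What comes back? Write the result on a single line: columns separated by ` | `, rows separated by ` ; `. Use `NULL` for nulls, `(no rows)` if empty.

For each suppliers row, check whether any shipments with matching supplier_id has cost >= 70.
Keep rows where that is true.

1 | France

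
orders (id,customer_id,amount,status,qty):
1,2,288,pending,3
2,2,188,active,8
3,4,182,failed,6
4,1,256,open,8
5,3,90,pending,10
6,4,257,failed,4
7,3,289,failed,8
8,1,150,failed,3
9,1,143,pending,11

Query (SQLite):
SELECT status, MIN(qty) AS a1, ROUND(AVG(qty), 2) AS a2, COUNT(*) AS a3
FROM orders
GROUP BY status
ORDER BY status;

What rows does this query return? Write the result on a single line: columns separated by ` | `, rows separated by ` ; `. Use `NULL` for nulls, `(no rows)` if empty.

Group orders by status.
Per group compute: MIN(qty), ROUND(AVG(qty), 2), COUNT(*).
  active: ids {2} → MIN(qty)=8, ROUND(AVG(qty), 2)=8, COUNT(*)=1
  failed: ids {3, 6, 7, 8} → MIN(qty)=3, ROUND(AVG(qty), 2)=5.25, COUNT(*)=4
  open: ids {4} → MIN(qty)=8, ROUND(AVG(qty), 2)=8, COUNT(*)=1
  pending: ids {1, 5, 9} → MIN(qty)=3, ROUND(AVG(qty), 2)=8, COUNT(*)=3

active | 8 | 8 | 1 ; failed | 3 | 5.25 | 4 ; open | 8 | 8 | 1 ; pending | 3 | 8 | 3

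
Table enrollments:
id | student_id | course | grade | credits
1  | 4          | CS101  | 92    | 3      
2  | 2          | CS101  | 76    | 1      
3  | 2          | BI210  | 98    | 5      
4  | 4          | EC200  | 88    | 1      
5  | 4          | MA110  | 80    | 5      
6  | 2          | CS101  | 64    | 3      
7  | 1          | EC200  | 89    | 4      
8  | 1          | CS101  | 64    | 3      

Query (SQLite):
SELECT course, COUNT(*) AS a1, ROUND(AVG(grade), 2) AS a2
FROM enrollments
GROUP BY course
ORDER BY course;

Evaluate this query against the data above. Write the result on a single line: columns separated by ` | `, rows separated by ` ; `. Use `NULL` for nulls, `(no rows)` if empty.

BI210 | 1 | 98 ; CS101 | 4 | 74 ; EC200 | 2 | 88.5 ; MA110 | 1 | 80

Group enrollments by course.
Per group compute: COUNT(*), ROUND(AVG(grade), 2).
  BI210: ids {3} → COUNT(*)=1, ROUND(AVG(grade), 2)=98
  CS101: ids {1, 2, 6, 8} → COUNT(*)=4, ROUND(AVG(grade), 2)=74
  EC200: ids {4, 7} → COUNT(*)=2, ROUND(AVG(grade), 2)=88.5
  MA110: ids {5} → COUNT(*)=1, ROUND(AVG(grade), 2)=80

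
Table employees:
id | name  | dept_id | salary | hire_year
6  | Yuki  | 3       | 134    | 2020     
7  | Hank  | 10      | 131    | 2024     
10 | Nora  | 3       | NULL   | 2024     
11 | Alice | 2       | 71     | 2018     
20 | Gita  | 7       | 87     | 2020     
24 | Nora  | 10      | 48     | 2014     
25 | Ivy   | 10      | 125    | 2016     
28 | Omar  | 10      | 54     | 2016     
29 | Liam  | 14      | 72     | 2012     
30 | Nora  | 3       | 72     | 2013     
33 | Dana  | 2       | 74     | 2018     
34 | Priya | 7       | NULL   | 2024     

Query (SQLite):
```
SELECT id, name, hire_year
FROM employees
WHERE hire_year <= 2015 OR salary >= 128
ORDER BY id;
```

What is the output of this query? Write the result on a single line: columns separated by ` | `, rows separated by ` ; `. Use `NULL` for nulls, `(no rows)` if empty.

hire_year <= 2015: ids {24, 29, 30}
salary >= 128: ids {6, 7}
Combine with OR.

6 | Yuki | 2020 ; 7 | Hank | 2024 ; 24 | Nora | 2014 ; 29 | Liam | 2012 ; 30 | Nora | 2013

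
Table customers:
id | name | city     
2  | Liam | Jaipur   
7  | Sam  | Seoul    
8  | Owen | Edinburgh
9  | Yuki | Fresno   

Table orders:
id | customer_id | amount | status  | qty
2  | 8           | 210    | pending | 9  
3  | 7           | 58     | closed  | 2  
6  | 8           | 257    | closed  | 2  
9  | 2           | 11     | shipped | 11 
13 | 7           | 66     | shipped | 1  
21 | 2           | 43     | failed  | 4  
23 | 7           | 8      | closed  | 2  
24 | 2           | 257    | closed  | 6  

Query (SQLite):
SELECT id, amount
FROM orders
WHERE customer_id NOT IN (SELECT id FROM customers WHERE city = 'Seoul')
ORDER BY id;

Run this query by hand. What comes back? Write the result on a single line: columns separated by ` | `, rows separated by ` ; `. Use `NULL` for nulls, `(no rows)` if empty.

2 | 210 ; 6 | 257 ; 9 | 11 ; 21 | 43 ; 24 | 257

Inner query: customers.id where city = 'Seoul'.
Outer: keep orders rows whose customer_id is not in that set.
Inner query → {7}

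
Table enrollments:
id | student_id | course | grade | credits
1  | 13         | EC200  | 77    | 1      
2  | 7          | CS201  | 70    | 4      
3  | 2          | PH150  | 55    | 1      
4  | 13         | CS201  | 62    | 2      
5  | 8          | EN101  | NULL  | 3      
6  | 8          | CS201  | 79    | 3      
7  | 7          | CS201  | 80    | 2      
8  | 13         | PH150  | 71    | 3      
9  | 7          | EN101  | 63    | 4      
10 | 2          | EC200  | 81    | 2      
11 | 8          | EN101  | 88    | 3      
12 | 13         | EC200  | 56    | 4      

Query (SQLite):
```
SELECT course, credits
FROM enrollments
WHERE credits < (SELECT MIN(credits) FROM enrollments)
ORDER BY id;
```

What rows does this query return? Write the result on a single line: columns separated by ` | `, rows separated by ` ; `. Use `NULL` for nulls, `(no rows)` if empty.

Scalar subquery: MIN(credits) over all enrollments rows = 1.
Keep rows where credits < that value.

(no rows)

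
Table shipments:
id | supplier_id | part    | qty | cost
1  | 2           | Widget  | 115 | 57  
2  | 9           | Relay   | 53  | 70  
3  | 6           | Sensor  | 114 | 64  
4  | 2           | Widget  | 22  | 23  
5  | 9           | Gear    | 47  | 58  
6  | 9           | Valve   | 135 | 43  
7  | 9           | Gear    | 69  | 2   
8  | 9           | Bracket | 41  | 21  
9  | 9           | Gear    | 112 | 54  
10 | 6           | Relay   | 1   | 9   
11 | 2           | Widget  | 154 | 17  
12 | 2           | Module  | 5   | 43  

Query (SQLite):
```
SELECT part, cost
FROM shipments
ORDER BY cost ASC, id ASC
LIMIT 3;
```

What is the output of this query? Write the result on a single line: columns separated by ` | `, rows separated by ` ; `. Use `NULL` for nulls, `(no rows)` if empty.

Gear | 2 ; Relay | 9 ; Widget | 17

Sort by cost asc, tiebreak id asc: (2, id=7), (9, id=10), (17, id=11), (21, id=8), (23, id=4), (43, id=6) …. Take first 3.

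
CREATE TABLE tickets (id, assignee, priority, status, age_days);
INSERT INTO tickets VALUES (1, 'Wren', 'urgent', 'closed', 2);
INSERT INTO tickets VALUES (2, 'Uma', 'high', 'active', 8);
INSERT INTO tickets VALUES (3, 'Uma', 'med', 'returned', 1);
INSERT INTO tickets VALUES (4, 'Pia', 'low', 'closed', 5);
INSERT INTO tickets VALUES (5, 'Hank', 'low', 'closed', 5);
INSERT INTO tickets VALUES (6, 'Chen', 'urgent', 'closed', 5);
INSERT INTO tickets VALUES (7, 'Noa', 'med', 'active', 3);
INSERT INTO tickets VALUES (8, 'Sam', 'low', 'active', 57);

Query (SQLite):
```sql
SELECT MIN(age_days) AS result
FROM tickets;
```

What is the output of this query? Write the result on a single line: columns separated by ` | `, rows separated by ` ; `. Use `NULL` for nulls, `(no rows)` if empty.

All age_days values: [2, 8, 1, 5, 5, 5, 3, 57].
MIN of non-NULL values = 1.

1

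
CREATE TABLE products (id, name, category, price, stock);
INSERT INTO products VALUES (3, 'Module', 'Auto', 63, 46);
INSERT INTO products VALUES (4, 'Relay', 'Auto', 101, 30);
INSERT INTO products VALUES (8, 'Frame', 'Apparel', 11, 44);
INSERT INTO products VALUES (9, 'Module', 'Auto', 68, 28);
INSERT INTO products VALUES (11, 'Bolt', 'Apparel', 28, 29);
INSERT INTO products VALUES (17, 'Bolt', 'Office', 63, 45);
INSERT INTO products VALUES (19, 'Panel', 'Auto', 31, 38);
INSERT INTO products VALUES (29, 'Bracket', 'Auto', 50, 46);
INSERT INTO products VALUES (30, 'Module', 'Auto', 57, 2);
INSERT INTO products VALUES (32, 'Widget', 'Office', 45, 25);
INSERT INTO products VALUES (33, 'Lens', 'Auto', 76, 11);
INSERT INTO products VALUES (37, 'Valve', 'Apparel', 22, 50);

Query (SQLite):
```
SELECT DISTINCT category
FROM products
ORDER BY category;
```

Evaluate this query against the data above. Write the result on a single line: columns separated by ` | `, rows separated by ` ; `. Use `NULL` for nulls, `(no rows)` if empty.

Collect distinct category values from products.

Apparel ; Auto ; Office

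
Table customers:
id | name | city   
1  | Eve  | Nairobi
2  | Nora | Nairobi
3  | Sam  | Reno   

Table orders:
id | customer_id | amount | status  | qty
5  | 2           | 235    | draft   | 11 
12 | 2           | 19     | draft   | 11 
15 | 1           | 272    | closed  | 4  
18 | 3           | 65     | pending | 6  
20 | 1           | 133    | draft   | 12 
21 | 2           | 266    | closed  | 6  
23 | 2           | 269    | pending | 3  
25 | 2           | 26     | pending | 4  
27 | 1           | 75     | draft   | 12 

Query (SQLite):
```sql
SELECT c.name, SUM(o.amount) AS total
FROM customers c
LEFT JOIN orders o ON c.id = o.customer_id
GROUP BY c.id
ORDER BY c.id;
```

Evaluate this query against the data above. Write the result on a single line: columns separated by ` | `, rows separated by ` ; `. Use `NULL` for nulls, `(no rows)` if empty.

Eve | 480 ; Nora | 815 ; Sam | 65

LEFT JOIN keeps every customers row; unmatched ones get NULL for orders columns.
Group by customers.id and compute SUM(o.amount). SUM over an all-NULL group is NULL.
  1: ids {15, 20, 27} → SUM(o.amount)=480
  2: ids {5, 12, 21, 23, 25} → SUM(o.amount)=815
  3: ids {18} → SUM(o.amount)=65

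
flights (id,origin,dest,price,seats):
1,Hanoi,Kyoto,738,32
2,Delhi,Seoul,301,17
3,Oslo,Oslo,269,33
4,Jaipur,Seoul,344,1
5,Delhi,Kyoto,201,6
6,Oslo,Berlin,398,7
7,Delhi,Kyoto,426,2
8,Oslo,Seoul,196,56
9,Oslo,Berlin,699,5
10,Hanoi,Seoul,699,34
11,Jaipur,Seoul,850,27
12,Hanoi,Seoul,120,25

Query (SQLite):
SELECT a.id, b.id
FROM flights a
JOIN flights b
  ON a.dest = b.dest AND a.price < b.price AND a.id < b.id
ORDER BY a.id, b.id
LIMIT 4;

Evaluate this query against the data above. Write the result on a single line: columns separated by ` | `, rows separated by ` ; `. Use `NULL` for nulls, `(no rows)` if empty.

Pairs (a,b) with same dest, a.price < b.price, a.id < b.id.
dest groups: Berlin:{6,9} Kyoto:{1,5,7} Oslo:{3} Seoul:{2,4,8,10,11,12}
Ordered by (a.id, b.id); first 4.

2 | 4 ; 2 | 10 ; 2 | 11 ; 4 | 10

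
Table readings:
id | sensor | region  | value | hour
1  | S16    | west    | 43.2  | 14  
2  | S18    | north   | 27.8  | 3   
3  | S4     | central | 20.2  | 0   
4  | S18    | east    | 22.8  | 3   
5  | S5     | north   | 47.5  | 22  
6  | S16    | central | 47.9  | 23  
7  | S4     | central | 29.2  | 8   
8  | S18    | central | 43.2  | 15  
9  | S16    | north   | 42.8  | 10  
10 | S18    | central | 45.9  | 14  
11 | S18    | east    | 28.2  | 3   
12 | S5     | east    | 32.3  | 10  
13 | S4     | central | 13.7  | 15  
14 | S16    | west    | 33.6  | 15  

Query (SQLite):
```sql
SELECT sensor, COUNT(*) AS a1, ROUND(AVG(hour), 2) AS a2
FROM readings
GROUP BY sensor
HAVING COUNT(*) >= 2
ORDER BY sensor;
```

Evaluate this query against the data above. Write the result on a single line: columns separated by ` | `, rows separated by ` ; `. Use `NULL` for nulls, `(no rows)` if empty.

S16 | 4 | 15.5 ; S18 | 5 | 7.6 ; S4 | 3 | 7.67 ; S5 | 2 | 16

Group readings by sensor.
Per group compute: COUNT(*), ROUND(AVG(hour), 2).
HAVING: drop groups with fewer than 2 rows.
  S16: ids {1, 6, 9, 14} → COUNT(*)=4, ROUND(AVG(hour), 2)=15.5
  S18: ids {2, 4, 8, 10, 11} → COUNT(*)=5, ROUND(AVG(hour), 2)=7.6
  S4: ids {3, 7, 13} → COUNT(*)=3, ROUND(AVG(hour), 2)=7.67
  S5: ids {5, 12} → COUNT(*)=2, ROUND(AVG(hour), 2)=16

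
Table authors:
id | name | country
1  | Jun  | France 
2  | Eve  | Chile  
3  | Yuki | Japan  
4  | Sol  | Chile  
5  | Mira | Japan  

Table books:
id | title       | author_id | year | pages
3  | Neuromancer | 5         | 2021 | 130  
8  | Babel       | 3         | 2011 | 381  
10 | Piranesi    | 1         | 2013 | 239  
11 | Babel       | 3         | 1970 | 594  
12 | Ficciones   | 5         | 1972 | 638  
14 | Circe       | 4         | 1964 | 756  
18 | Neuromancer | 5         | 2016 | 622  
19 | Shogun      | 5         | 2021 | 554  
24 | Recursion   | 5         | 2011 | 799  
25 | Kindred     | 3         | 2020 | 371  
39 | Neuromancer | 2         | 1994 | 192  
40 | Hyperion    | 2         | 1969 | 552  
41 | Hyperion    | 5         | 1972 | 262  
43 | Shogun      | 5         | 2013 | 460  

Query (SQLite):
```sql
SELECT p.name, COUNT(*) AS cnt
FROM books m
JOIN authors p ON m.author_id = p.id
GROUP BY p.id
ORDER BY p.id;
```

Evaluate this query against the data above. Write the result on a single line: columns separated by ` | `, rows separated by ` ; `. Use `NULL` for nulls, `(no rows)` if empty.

Jun | 1 ; Eve | 2 ; Yuki | 3 ; Sol | 1 ; Mira | 7

Join each books row to its authors via author_id.
Group joined rows by authors.id; compute COUNT(*) per group.
  1: ids {10} → COUNT(*)=1
  2: ids {39, 40} → COUNT(*)=2
  3: ids {8, 11, 25} → COUNT(*)=3
  4: ids {14} → COUNT(*)=1
  5: ids {3, 12, 18, 19, 24, 41, 43} → COUNT(*)=7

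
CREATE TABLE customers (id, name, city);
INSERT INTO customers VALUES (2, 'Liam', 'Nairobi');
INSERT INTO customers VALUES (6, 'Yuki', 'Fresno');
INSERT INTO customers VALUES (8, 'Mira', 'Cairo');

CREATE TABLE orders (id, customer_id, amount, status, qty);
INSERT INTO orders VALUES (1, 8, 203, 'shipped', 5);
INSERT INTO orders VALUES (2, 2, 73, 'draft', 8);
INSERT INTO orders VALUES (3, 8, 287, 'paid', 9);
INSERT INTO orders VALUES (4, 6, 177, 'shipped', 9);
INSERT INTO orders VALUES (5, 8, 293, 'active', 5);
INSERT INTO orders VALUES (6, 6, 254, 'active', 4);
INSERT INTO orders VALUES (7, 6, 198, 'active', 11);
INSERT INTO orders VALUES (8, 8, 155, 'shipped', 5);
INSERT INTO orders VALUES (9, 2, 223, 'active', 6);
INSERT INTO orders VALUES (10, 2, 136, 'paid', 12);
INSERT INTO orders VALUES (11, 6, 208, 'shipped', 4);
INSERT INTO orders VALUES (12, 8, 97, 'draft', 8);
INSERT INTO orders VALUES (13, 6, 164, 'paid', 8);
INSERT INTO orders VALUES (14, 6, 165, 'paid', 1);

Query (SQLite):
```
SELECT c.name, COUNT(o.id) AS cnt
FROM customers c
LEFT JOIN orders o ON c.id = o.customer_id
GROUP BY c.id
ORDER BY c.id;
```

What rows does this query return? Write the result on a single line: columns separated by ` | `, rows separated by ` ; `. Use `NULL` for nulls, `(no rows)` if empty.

Liam | 3 ; Yuki | 6 ; Mira | 5

LEFT JOIN keeps every customers row; unmatched ones get NULL for orders columns.
Group by customers.id and compute COUNT(o.id). COUNT(col) of an all-NULL group is 0.
  2: ids {2, 9, 10} → COUNT(o.id)=3
  6: ids {4, 6, 7, 11, 13, 14} → COUNT(o.id)=6
  8: ids {1, 3, 5, 8, 12} → COUNT(o.id)=5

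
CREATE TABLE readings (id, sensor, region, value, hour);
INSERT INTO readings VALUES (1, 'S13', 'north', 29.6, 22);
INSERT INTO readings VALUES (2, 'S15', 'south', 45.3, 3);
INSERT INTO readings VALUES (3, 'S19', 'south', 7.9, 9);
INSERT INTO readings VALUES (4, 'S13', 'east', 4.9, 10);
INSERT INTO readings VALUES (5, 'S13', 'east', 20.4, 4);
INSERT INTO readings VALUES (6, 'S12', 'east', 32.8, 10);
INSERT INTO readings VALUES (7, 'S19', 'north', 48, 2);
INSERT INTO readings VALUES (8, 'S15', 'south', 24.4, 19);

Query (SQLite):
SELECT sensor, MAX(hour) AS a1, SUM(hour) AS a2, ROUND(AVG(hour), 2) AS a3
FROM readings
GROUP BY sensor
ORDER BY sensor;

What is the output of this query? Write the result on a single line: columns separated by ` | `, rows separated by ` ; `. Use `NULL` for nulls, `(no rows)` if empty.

Group readings by sensor.
Per group compute: MAX(hour), SUM(hour), ROUND(AVG(hour), 2).
  S12: ids {6} → MAX(hour)=10, SUM(hour)=10, ROUND(AVG(hour), 2)=10
  S13: ids {1, 4, 5} → MAX(hour)=22, SUM(hour)=36, ROUND(AVG(hour), 2)=12
  S15: ids {2, 8} → MAX(hour)=19, SUM(hour)=22, ROUND(AVG(hour), 2)=11
  S19: ids {3, 7} → MAX(hour)=9, SUM(hour)=11, ROUND(AVG(hour), 2)=5.5

S12 | 10 | 10 | 10 ; S13 | 22 | 36 | 12 ; S15 | 19 | 22 | 11 ; S19 | 9 | 11 | 5.5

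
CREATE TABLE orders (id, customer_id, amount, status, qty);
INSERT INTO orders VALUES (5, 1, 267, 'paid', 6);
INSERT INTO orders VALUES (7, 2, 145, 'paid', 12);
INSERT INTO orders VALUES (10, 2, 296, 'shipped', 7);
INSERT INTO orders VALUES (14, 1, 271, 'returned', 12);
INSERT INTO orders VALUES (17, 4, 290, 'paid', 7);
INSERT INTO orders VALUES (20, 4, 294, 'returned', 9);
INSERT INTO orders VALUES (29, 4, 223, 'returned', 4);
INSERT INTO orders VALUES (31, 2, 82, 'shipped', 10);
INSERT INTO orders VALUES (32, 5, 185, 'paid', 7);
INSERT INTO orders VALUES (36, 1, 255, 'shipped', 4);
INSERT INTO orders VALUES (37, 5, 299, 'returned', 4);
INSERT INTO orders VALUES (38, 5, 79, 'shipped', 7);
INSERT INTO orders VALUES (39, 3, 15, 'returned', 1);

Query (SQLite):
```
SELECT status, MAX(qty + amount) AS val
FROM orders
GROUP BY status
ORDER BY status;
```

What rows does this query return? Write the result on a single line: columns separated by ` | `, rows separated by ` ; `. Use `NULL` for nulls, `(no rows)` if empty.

paid | 297 ; returned | 303 ; shipped | 303

For each row compute qty + amount.
Group by status; take MAX of the expression per group.
  paid: ids {5, 7, 17, 32} → MAX(qty + amount)=297
  returned: ids {14, 20, 29, 37, 39} → MAX(qty + amount)=303
  shipped: ids {10, 31, 36, 38} → MAX(qty + amount)=303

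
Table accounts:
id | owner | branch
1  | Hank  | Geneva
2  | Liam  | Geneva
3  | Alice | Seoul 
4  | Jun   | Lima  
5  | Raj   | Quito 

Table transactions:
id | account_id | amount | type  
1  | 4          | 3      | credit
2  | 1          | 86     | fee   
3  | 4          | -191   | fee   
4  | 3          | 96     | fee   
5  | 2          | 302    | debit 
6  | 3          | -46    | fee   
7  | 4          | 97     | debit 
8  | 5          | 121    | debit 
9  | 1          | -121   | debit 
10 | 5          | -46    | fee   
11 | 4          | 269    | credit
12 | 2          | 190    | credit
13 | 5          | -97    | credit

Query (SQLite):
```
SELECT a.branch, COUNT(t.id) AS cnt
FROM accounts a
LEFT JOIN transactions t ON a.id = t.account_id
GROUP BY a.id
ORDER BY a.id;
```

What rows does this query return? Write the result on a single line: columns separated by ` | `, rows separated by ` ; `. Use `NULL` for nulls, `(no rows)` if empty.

Geneva | 2 ; Geneva | 2 ; Seoul | 2 ; Lima | 4 ; Quito | 3

LEFT JOIN keeps every accounts row; unmatched ones get NULL for transactions columns.
Group by accounts.id and compute COUNT(t.id). COUNT(col) of an all-NULL group is 0.
  1: ids {2, 9} → COUNT(t.id)=2
  2: ids {5, 12} → COUNT(t.id)=2
  3: ids {4, 6} → COUNT(t.id)=2
  4: ids {1, 3, 7, 11} → COUNT(t.id)=4
  5: ids {8, 10, 13} → COUNT(t.id)=3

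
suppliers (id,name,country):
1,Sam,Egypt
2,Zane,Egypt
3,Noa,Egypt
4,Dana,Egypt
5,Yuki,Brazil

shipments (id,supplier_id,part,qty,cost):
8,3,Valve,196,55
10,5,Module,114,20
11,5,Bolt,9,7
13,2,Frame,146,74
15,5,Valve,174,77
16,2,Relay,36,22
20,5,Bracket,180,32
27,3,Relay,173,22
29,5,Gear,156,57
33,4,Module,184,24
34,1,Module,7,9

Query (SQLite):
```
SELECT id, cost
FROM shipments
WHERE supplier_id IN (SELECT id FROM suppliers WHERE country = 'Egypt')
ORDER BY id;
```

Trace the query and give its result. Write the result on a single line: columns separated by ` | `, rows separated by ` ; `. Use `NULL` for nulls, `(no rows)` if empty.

Inner query: suppliers.id where country = 'Egypt'.
Outer: keep shipments rows whose supplier_id is in that set.
Inner query → {1, 2, 3, 4}

8 | 55 ; 13 | 74 ; 16 | 22 ; 27 | 22 ; 33 | 24 ; 34 | 9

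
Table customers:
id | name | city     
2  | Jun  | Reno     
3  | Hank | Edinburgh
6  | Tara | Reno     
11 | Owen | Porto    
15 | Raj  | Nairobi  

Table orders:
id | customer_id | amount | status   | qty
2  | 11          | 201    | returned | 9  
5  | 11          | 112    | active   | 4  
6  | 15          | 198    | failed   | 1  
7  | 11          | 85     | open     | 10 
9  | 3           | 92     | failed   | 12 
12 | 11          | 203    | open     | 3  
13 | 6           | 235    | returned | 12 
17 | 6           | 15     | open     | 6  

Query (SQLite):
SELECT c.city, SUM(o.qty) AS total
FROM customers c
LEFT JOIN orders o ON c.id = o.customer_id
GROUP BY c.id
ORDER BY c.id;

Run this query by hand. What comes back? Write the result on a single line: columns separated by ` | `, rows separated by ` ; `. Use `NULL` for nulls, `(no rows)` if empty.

Reno | NULL ; Edinburgh | 12 ; Reno | 18 ; Porto | 26 ; Nairobi | 1

LEFT JOIN keeps every customers row; unmatched ones get NULL for orders columns.
Group by customers.id and compute SUM(o.qty). SUM over an all-NULL group is NULL.
  2: ids {—} → SUM(o.qty)=NULL
  3: ids {9} → SUM(o.qty)=12
  6: ids {13, 17} → SUM(o.qty)=18
  11: ids {2, 5, 7, 12} → SUM(o.qty)=26
  15: ids {6} → SUM(o.qty)=1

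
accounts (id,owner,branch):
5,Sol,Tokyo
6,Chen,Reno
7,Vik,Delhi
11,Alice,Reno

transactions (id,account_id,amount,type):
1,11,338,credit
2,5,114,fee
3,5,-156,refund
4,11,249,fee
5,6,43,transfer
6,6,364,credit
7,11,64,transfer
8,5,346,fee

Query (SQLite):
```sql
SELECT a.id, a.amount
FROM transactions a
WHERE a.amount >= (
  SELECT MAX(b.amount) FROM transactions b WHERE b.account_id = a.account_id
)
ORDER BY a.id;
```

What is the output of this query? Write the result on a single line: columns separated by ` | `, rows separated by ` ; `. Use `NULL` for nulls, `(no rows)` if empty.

1 | 338 ; 6 | 364 ; 8 | 346

For each transactions row a, compute MAX(amount) over rows sharing a.account_id.
Keep row a if a.amount >= that per-group MAX.
  account_id=5: MAX(amount) = 346
  account_id=6: MAX(amount) = 364
  account_id=11: MAX(amount) = 338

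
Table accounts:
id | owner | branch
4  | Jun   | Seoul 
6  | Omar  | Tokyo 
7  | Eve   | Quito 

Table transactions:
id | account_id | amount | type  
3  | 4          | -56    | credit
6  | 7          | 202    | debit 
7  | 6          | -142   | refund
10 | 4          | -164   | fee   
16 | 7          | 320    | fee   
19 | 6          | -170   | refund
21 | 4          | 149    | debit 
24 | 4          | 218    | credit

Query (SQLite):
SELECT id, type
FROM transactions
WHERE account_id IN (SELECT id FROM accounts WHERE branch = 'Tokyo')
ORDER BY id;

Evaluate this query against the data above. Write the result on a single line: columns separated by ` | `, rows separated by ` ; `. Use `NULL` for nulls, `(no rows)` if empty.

7 | refund ; 19 | refund

Inner query: accounts.id where branch = 'Tokyo'.
Outer: keep transactions rows whose account_id is in that set.
Inner query → {6}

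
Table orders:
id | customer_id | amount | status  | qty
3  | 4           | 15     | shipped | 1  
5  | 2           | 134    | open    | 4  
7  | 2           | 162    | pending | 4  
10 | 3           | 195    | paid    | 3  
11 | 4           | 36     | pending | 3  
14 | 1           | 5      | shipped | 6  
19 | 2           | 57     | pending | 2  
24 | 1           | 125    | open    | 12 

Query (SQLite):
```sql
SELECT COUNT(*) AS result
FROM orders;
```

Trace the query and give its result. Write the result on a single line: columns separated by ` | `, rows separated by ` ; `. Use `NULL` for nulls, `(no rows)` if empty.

8

All amount values: [15, 134, 162, 195, 36, 5, 57, 125].
COUNT(*) counts rows → 8.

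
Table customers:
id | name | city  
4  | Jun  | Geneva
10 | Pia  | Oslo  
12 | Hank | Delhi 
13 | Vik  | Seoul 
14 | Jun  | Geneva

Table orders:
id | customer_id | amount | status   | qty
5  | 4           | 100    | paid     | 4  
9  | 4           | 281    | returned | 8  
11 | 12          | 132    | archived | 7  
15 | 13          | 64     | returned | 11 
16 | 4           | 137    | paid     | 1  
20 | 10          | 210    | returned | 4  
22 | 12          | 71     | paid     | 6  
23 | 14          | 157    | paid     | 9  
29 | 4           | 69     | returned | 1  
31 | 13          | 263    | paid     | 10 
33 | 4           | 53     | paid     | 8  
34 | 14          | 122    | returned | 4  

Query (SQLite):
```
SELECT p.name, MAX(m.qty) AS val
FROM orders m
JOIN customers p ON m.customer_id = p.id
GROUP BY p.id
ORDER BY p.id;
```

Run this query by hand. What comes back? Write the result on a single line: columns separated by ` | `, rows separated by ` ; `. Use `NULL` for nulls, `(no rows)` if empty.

Jun | 8 ; Pia | 4 ; Hank | 7 ; Vik | 11 ; Jun | 9

Join each orders row to its customers via customer_id.
Group joined rows by customers.id; compute MAX(m.qty) per group.
  4: ids {5, 9, 16, 29, 33} → MAX(m.qty)=8
  10: ids {20} → MAX(m.qty)=4
  12: ids {11, 22} → MAX(m.qty)=7
  13: ids {15, 31} → MAX(m.qty)=11
  14: ids {23, 34} → MAX(m.qty)=9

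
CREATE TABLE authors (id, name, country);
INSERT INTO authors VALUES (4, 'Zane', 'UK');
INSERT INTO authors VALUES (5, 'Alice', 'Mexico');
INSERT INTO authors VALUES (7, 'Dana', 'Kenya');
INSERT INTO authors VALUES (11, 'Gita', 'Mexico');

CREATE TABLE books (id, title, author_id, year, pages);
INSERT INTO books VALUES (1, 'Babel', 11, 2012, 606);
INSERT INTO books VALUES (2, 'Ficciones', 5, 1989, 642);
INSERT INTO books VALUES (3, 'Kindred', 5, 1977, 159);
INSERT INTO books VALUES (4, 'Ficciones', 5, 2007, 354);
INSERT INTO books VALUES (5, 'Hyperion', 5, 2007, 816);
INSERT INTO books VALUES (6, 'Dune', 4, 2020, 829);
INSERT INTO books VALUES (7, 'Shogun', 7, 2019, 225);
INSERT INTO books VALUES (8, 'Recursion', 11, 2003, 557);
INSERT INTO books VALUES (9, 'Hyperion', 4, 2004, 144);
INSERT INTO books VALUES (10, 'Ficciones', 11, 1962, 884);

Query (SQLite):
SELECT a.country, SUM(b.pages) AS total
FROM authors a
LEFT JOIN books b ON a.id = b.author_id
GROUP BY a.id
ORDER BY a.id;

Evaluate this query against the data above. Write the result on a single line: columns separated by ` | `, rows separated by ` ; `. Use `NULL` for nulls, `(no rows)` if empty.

LEFT JOIN keeps every authors row; unmatched ones get NULL for books columns.
Group by authors.id and compute SUM(b.pages). SUM over an all-NULL group is NULL.
  4: ids {6, 9} → SUM(b.pages)=973
  5: ids {2, 3, 4, 5} → SUM(b.pages)=1971
  7: ids {7} → SUM(b.pages)=225
  11: ids {1, 8, 10} → SUM(b.pages)=2047

UK | 973 ; Mexico | 1971 ; Kenya | 225 ; Mexico | 2047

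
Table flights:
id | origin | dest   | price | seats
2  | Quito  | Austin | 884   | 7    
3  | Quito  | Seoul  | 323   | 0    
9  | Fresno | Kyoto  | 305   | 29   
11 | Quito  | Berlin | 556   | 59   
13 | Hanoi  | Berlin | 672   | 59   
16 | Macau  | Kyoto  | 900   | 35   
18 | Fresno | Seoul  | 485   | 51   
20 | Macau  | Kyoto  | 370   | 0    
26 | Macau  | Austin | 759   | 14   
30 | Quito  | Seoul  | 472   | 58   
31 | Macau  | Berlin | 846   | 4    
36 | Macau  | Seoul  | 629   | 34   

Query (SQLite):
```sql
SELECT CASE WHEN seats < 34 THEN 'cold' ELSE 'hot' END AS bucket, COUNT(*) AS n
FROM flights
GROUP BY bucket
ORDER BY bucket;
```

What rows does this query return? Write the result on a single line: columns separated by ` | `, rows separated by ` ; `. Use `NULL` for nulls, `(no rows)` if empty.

cold | 6 ; hot | 6

Bucket rows by seats < 34 → 'cold' else 'hot'; count each bucket.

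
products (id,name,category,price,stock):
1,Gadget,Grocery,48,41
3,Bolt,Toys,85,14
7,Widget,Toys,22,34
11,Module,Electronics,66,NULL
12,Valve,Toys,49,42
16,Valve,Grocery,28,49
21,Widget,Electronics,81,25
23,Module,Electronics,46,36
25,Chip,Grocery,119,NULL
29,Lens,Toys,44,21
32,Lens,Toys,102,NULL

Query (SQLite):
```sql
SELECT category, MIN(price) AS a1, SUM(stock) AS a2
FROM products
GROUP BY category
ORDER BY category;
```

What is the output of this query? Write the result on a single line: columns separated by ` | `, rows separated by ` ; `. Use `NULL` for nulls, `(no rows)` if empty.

Electronics | 46 | 61 ; Grocery | 28 | 90 ; Toys | 22 | 111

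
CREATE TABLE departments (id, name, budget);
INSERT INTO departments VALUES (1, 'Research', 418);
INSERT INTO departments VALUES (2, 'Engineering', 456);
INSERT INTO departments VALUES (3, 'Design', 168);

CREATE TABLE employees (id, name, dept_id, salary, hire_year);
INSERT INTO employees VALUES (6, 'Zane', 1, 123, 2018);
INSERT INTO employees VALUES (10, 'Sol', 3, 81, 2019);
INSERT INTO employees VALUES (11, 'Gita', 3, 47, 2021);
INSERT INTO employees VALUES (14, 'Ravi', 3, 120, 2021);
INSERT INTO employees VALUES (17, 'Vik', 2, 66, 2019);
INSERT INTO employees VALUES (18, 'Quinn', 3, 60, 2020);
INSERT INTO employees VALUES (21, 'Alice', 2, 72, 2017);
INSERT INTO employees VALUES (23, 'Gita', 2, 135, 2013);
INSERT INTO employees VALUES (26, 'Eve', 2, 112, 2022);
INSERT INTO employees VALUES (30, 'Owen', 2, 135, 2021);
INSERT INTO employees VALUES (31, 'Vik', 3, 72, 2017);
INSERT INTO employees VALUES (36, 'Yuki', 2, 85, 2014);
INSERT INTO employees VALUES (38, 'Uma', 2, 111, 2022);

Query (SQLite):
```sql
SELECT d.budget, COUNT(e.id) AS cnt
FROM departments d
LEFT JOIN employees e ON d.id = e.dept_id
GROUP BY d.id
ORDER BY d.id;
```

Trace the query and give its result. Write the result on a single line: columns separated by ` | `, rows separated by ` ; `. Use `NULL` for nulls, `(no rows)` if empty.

418 | 1 ; 456 | 7 ; 168 | 5

LEFT JOIN keeps every departments row; unmatched ones get NULL for employees columns.
Group by departments.id and compute COUNT(e.id). COUNT(col) of an all-NULL group is 0.
  1: ids {6} → COUNT(e.id)=1
  2: ids {17, 21, 23, 26, 30, 36, 38} → COUNT(e.id)=7
  3: ids {10, 11, 14, 18, 31} → COUNT(e.id)=5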